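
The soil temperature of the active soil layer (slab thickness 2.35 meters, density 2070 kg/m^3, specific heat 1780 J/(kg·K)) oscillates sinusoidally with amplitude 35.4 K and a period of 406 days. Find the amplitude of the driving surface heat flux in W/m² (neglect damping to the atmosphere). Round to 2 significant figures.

55

Areal heat capacity C = ρ c_p D = 2070 × 1780 × 2.35 = 8.66×10^6 J/(m²·K).
ω = 2π / 3.51×10^7 s = 1.79×10^-7 s⁻¹.
Cω = 8.66×10^6 × 1.79×10^-7 = 1.55 W/(m²·K).
F₀ = A × Cω = 35.4 × 1.55 = 54.9 W/m².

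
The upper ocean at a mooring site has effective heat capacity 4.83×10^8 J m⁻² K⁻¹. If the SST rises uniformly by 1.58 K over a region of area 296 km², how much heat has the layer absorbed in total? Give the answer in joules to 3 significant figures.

Areal heat capacity C = 4.83×10^8 J m⁻² K⁻¹ (given).
Heat per unit area: q = C ΔT = 4.83×10^8 × 1.58 = 7.63×10^8 J/m².
Total heat: Q = q × A = 7.63×10^8 × (296 × 10⁶ m²) = 2.26×10^17 J.

2.26×10^17 J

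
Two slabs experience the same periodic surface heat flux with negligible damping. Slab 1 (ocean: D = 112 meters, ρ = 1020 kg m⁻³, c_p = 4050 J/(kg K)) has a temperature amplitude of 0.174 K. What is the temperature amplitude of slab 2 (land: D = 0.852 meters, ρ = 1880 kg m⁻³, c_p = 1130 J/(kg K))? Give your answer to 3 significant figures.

44.5 K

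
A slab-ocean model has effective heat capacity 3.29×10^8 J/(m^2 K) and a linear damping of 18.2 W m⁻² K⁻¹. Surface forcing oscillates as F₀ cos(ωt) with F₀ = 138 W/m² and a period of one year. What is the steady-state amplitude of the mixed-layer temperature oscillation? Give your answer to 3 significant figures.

2.03 K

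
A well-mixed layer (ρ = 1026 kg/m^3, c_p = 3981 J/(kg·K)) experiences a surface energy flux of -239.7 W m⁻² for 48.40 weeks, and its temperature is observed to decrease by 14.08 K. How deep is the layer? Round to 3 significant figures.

Heat input Q = F Δt = -239.7 × 2.93×10^7 s = -7.02×10^9 J/m².
Required areal heat capacity C = Q / ΔT = 4.98×10^8 J/(m²·K).
Depth D = C / (ρ c_p) = 4.98×10^8 / (1026 × 3981) = 122 m.

122 m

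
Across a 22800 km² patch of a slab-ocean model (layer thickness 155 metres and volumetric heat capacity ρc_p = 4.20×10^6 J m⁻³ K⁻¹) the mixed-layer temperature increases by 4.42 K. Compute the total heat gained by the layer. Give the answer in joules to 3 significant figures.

6.56×10^19 J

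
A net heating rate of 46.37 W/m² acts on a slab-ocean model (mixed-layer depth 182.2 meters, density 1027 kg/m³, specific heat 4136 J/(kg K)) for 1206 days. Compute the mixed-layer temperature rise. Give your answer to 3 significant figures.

Areal heat capacity C = ρ c_p D = 1027 × 4136 × 182.2 = 7.74×10^8 J/(m^2 K).
Net heat input Q = F Δt = 46.37 × (1206 days × 86400 s/day) = 4.83×10^9 J/m².
ΔT = Q / C = 4.83×10^9 / 7.74×10^8 = 6.24 K.

6.24 K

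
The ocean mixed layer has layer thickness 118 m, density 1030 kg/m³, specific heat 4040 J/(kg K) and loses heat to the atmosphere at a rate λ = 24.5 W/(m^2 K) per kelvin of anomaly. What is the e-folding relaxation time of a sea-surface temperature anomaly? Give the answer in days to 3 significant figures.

232 days

Areal heat capacity C = ρ c_p D = 1030 × 4040 × 118 = 4.91×10^8 J/(m^2 K).
Relaxation time τ = C / λ = 4.91×10^8 / 24.5 = 2.00×10^7 s.
In days: 2.00×10^7 s / (86400 s/day) = 232 days.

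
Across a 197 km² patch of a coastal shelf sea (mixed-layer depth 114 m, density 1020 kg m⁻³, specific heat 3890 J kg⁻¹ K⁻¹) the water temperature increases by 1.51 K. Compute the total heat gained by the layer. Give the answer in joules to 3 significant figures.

1.35×10^17 J

Areal heat capacity C = ρ c_p D = 1020 × 3890 × 114 = 4.52×10^8 J m⁻² K⁻¹.
Heat per unit area: q = C ΔT = 4.52×10^8 × 1.51 = 6.83×10^8 J/m².
Total heat: Q = q × A = 6.83×10^8 × (197 × 10⁶ m²) = 1.35×10^17 J.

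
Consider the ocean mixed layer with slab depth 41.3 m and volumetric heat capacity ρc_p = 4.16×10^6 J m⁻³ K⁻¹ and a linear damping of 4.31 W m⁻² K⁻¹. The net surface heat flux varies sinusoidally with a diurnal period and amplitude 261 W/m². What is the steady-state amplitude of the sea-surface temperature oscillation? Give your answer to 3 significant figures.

Areal heat capacity C = ρc_p × D = 4.16×10^6 × 41.3 = 1.72×10^8 J/(m²·K).
Angular frequency ω = 2π / T = 2π / 86400 s = 7.27×10^-5 s⁻¹.
√((Cω)² + λ²) = √((12500)² + 4.31²) = 12500 W/(m²·K).
Amplitude A = F₀ / √((Cω)²+λ²) = 261 / 12500 = 0.0209 K.

0.0209 K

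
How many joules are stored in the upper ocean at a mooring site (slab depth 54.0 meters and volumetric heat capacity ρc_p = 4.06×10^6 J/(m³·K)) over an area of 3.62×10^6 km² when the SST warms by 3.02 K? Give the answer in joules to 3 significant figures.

Areal heat capacity C = ρc_p × D = 4.06×10^6 × 54.0 = 2.19×10^8 J/(m^2 K).
Heat per unit area: q = C ΔT = 2.19×10^8 × 3.02 = 6.62×10^8 J/m².
Total heat: Q = q × A = 6.62×10^8 × (3.62×10^6 × 10⁶ m²) = 2.40×10^21 J.

2.40×10^21 J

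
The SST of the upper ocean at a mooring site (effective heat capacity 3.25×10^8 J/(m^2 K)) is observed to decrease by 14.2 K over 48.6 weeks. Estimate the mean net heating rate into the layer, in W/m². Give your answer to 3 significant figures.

Areal heat capacity C = 3.25×10^8 J/(m^2 K) (given).
Required heat per unit area: Q = C ΔT = 3.25×10^8 × -14.2 = -4.62×10^9 J/m².
Flux F = Q / Δt = -4.62×10^9 / 2.94×10^7 s = -157 W/m².

-157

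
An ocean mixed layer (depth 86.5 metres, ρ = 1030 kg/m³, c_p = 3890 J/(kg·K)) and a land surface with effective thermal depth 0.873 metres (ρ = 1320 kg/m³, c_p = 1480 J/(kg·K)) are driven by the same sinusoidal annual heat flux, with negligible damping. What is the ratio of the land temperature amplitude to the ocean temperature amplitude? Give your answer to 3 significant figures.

203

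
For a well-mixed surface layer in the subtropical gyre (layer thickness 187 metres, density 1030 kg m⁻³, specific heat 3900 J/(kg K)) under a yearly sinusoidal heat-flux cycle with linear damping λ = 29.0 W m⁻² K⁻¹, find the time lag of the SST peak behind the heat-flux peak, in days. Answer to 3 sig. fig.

80.1 days

Areal heat capacity C = ρ c_p D = 1030 × 3900 × 187 = 7.51×10^8 J/(m^2 K).
ω = 2π / 3.15×10^7 s = 1.99×10^-7 s⁻¹.
Phase lag φ = arctan(Cω/λ) = arctan(150/29.0) = 1.38 rad.
Time lag = φ / ω = 1.38 / 1.99×10^-7 = 6.92×10^6 s = 80.1 days.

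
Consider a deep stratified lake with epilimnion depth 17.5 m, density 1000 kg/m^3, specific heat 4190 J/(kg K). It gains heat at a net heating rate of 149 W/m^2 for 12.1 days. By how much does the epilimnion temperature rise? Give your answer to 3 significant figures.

Areal heat capacity C = ρ c_p D = 1000 × 4190 × 17.5 = 7.33×10^7 J/(m²·K).
Net heat input Q = F Δt = 149 × (12.1 days × 86400 s/day) = 1.56×10^8 J/m².
ΔT = Q / C = 1.56×10^8 / 7.33×10^7 = 2.12 K.

2.12 K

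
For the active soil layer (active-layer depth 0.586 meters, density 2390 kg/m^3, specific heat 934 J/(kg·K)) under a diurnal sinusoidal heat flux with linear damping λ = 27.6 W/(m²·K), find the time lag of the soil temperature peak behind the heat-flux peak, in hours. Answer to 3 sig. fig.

Areal heat capacity C = ρ c_p D = 2390 × 934 × 0.586 = 1.31×10^6 J m⁻² K⁻¹.
ω = 2π / 86400 s = 7.27×10^-5 s⁻¹.
Phase lag φ = arctan(Cω/λ) = arctan(95.1/27.6) = 1.29 rad.
Time lag = φ / ω = 1.29 / 7.27×10^-5 = 17700 s = 4.92 hours.

4.92 hours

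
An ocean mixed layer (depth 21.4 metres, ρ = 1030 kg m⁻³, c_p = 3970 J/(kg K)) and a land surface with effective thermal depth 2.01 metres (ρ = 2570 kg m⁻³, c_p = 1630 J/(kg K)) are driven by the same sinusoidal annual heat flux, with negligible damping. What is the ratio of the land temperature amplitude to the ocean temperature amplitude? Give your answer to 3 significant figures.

10.4

C_ocean = 1030 × 3970 × 21.4 = 8.75×10^7 J/(m²·K).
C_land = 2570 × 1630 × 2.01 = 8.42×10^6 J/(m²·K).
Undamped amplitude ∝ 1/C, so A_land/A_ocean = C_ocean/C_land = 10.4.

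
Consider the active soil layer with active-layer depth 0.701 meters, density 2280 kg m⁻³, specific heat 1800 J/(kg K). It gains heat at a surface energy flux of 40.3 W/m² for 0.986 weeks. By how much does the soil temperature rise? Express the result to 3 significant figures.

8.35 K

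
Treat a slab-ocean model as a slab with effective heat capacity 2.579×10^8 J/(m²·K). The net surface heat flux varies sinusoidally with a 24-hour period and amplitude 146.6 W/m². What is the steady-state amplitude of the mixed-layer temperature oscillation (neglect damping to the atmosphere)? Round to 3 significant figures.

Areal heat capacity C = 2.579×10^8 J/(m²·K) (given).
Angular frequency ω = 2π / T = 2π / 86400 s = 7.27×10^-5 s⁻¹.
Cω = 2.58×10^8 × 7.27×10^-5 = 18800 W/(m²·K).
Amplitude A = F₀ / (Cω) = 146.6 / 18800 = 0.00782 K.

0.00782 K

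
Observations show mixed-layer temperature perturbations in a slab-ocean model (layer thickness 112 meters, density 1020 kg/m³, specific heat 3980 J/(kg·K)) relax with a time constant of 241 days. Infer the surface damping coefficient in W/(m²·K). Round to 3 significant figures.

Areal heat capacity C = ρ c_p D = 1020 × 3980 × 112 = 4.55×10^8 J/(m²·K).
τ = 241 days = 2.08×10^7 s.
λ = C / τ = 4.55×10^8 / 2.08×10^7 = 21.8 W/(m²·K).

21.8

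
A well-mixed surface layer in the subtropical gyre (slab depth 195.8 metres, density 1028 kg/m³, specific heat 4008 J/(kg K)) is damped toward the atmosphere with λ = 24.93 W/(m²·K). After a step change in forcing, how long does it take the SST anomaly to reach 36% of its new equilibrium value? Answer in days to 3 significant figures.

Areal heat capacity C = ρ c_p D = 1028 × 4008 × 195.8 = 8.07×10^8 J/(m²·K).
τ = C / λ = 8.07×10^8 / 24.93 = 3.24×10^7 s.
Fraction reached: 1 − e^(−t/τ) = 0.36 ⇒ t = −τ ln(1 − 0.36) = τ × 0.446.
t = 1.44×10^7 s = 167 days.

167 days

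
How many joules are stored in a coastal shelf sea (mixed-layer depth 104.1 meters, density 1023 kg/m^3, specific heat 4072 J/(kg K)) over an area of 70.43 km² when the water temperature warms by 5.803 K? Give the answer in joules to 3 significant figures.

1.77×10^17 J

Areal heat capacity C = ρ c_p D = 1023 × 4072 × 104.1 = 4.34×10^8 J/(m^2 K).
Heat per unit area: q = C ΔT = 4.34×10^8 × 5.803 = 2.52×10^9 J/m².
Total heat: Q = q × A = 2.52×10^9 × (70.43 × 10⁶ m²) = 1.77×10^17 J.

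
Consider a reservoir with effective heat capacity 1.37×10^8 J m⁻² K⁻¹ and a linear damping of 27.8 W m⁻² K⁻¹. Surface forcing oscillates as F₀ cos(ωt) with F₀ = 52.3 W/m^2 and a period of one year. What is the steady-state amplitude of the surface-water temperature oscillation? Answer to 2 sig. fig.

1.3 K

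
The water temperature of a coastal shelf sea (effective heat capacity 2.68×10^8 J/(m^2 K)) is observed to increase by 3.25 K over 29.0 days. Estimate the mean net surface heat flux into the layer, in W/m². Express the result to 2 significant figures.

Areal heat capacity C = 2.68×10^8 J/(m^2 K) (given).
Required heat per unit area: Q = C ΔT = 2.68×10^8 × 3.25 = 8.71×10^8 J/m².
Flux F = Q / Δt = 8.71×10^8 / 2.51×10^6 s = 348 W/m².

350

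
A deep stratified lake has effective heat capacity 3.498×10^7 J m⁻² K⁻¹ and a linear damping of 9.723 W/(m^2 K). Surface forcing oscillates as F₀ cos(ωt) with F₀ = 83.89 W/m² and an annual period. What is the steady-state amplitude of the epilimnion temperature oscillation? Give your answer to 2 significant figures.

7.0 K

Areal heat capacity C = 3.498×10^7 J m⁻² K⁻¹ (given).
Angular frequency ω = 2π / T = 2π / 3.15×10^7 s = 1.99×10^-7 s⁻¹.
√((Cω)² + λ²) = √((6.97)² + 9.723²) = 12.0 W/(m²·K).
Amplitude A = F₀ / √((Cω)²+λ²) = 83.89 / 12.0 = 7.01 K.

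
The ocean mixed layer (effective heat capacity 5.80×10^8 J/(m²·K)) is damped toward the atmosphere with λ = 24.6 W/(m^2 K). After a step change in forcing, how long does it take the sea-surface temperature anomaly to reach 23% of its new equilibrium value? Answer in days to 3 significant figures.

71.3 days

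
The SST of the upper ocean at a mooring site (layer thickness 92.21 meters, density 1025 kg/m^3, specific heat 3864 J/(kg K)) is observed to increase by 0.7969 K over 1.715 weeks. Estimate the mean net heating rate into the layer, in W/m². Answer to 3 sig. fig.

281

Areal heat capacity C = ρ c_p D = 1025 × 3864 × 92.21 = 3.65×10^8 J m⁻² K⁻¹.
Required heat per unit area: Q = C ΔT = 3.65×10^8 × 0.7969 = 2.91×10^8 J/m².
Flux F = Q / Δt = 2.91×10^8 / 1.04×10^6 s = 281 W/m².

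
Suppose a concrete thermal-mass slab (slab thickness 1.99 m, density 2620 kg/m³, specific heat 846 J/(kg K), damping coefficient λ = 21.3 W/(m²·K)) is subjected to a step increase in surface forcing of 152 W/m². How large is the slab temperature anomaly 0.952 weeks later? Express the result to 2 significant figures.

6.7 K

Areal heat capacity C = ρ c_p D = 2620 × 846 × 1.99 = 4.41×10^6 J m⁻² K⁻¹.
τ = C / λ = 4.41×10^6 / 21.3 = 2.07×10^5 s.
Equilibrium anomaly ΔT_eq = F / λ = 152 / 21.3 = 7.14 K.
t = 0.952 weeks = 5.76×10^5 s, so t/τ = 2.78.
ΔT(t) = ΔT_eq (1 − e^(−t/τ)) = 7.14 × (1 − e^−2.78) = 6.69 K.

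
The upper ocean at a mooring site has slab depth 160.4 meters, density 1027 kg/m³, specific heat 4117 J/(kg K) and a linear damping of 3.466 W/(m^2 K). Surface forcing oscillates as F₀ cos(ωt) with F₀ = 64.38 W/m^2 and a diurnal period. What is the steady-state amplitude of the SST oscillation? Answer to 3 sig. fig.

Areal heat capacity C = ρ c_p D = 1027 × 4117 × 160.4 = 6.78×10^8 J m⁻² K⁻¹.
Angular frequency ω = 2π / T = 2π / 86400 s = 7.27×10^-5 s⁻¹.
√((Cω)² + λ²) = √((49300)² + 3.466²) = 49300 W/(m²·K).
Amplitude A = F₀ / √((Cω)²+λ²) = 64.38 / 49300 = 0.00131 K.

0.00131 K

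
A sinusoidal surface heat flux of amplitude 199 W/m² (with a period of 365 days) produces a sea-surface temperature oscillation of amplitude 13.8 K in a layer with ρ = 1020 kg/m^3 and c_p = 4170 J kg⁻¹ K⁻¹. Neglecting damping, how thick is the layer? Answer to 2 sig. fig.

17 m

ω = 2π / 3.15×10^7 s = 1.99×10^-7 s⁻¹.
Required C = F₀ / (A ω) = 199 / (13.8 × 1.99×10^-7) = 7.24×10^7 J/(m²·K).
D = C / (ρ c_p) = 7.24×10^7 / (1020 × 4170) = 17.0 m.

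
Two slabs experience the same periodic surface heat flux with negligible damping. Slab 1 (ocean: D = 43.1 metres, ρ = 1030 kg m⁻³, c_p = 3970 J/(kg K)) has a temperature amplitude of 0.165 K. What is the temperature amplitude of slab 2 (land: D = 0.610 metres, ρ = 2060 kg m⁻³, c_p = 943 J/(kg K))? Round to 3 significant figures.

C_ocean = 1.76×10^8 J/(m²·K); C_land = 1.18×10^6 J/(m²·K).
A ∝ 1/C ⇒ A_land = A_ocean × C_ocean/C_land = 0.165 × 149 = 24.5 K.

24.5 K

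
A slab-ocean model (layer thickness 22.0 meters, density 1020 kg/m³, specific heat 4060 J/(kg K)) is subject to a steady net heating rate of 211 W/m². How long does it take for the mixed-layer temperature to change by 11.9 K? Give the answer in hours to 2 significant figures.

1400 hours

Areal heat capacity C = ρ c_p D = 1020 × 4060 × 22.0 = 9.11×10^7 J/(m^2 K).
Time required: Δt = C ΔT / F = 9.11×10^7 × 11.9 / 211 = 5.14×10^6 s.
In hours: 5.14×10^6 s / (3600 s/hour) = 1430 hours.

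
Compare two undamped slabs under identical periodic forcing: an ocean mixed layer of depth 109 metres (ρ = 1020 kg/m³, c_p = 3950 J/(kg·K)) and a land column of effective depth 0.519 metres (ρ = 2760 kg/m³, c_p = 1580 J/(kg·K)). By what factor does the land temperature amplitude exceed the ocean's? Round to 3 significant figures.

C_ocean = 1020 × 3950 × 109 = 4.39×10^8 J/(m²·K).
C_land = 2760 × 1580 × 0.519 = 2.26×10^6 J/(m²·K).
Undamped amplitude ∝ 1/C, so A_land/A_ocean = C_ocean/C_land = 194.

194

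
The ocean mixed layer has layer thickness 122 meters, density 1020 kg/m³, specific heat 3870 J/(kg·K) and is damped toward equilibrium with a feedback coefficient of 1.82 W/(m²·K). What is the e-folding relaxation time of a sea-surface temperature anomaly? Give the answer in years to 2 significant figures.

Areal heat capacity C = ρ c_p D = 1020 × 3870 × 122 = 4.82×10^8 J/(m^2 K).
Relaxation time τ = C / λ = 4.82×10^8 / 1.82 = 2.65×10^8 s.
In years: 2.65×10^8 s / (3.156×10^7 s/year) = 8.38 years.

8.4 years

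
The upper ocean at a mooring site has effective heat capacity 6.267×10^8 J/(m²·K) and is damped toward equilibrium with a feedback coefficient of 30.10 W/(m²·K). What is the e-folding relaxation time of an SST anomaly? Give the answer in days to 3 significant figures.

Areal heat capacity C = 6.267×10^8 J/(m²·K) (given).
Relaxation time τ = C / λ = 6.27×10^8 / 30.10 = 2.08×10^7 s.
In days: 2.08×10^7 s / (86400 s/day) = 241 days.

241 days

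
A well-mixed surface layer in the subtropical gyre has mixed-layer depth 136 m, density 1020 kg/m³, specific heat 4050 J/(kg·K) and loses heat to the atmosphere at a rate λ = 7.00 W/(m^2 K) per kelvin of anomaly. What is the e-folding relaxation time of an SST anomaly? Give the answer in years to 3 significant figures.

2.54 years

Areal heat capacity C = ρ c_p D = 1020 × 4050 × 136 = 5.62×10^8 J/(m²·K).
Relaxation time τ = C / λ = 5.62×10^8 / 7.00 = 8.03×10^7 s.
In years: 8.03×10^7 s / (3.156×10^7 s/year) = 2.54 years.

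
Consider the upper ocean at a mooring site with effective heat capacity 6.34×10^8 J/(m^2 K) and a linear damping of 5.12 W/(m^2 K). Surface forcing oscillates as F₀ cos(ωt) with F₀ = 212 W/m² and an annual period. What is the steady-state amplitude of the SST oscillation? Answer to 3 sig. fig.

Areal heat capacity C = 6.34×10^8 J/(m^2 K) (given).
Angular frequency ω = 2π / T = 2π / 3.15×10^7 s = 1.99×10^-7 s⁻¹.
√((Cω)² + λ²) = √((126)² + 5.12²) = 126 W/(m²·K).
Amplitude A = F₀ / √((Cω)²+λ²) = 212 / 126 = 1.68 K.

1.68 K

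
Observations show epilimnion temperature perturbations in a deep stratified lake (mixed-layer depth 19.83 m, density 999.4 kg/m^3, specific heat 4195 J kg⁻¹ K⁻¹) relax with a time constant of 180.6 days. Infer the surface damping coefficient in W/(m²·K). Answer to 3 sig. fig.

Areal heat capacity C = ρ c_p D = 999.4 × 4195 × 19.83 = 8.31×10^7 J/(m²·K).
τ = 180.6 days = 1.56×10^7 s.
λ = C / τ = 8.31×10^7 / 1.56×10^7 = 5.33 W/(m²·K).

5.33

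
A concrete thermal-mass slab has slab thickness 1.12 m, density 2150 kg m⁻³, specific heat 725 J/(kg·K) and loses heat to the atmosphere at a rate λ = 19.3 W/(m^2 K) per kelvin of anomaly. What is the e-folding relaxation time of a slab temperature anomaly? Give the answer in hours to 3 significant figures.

25.1 hours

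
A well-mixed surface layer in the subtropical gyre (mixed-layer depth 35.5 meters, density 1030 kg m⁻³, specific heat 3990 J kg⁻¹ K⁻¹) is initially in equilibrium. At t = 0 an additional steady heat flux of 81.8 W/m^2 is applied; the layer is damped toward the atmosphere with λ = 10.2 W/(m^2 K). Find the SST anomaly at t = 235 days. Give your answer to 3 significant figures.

Areal heat capacity C = ρ c_p D = 1030 × 3990 × 35.5 = 1.46×10^8 J m⁻² K⁻¹.
τ = C / λ = 1.46×10^8 / 10.2 = 1.43×10^7 s.
Equilibrium anomaly ΔT_eq = F / λ = 81.8 / 10.2 = 8.02 K.
t = 235 days = 2.03×10^7 s, so t/τ = 1.42.
ΔT(t) = ΔT_eq (1 − e^(−t/τ)) = 8.02 × (1 − e^−1.42) = 6.08 K.

6.08 K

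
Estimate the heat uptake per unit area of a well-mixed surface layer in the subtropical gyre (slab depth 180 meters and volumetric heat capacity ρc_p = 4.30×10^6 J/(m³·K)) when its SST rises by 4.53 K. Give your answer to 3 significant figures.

Areal heat capacity C = ρc_p × D = 4.30×10^6 × 180 = 7.74×10^8 J/(m²·K).
ΔQ = C ΔT = 7.74×10^8 × 4.53 = 3.51×10^9 J/m².

3.51×10^9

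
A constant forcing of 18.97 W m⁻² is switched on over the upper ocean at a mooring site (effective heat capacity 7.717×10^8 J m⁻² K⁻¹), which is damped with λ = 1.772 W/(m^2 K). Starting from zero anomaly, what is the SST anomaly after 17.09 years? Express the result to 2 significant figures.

Areal heat capacity C = 7.717×10^8 J m⁻² K⁻¹ (given).
τ = C / λ = 7.72×10^8 / 1.772 = 4.35×10^8 s.
Equilibrium anomaly ΔT_eq = F / λ = 18.97 / 1.772 = 10.7 K.
t = 17.09 years = 5.39×10^8 s, so t/τ = 1.24.
ΔT(t) = ΔT_eq (1 − e^(−t/τ)) = 10.7 × (1 − e^−1.24) = 7.60 K.

7.6 K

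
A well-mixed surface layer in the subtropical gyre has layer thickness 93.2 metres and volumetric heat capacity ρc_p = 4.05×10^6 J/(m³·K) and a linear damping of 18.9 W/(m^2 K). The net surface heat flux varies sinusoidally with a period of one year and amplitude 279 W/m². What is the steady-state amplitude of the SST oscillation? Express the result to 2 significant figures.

3.6 K

Areal heat capacity C = ρc_p × D = 4.05×10^6 × 93.2 = 3.77×10^8 J/(m^2 K).
Angular frequency ω = 2π / T = 2π / 3.15×10^7 s = 1.99×10^-7 s⁻¹.
√((Cω)² + λ²) = √((75.2)² + 18.9²) = 77.5 W/(m²·K).
Amplitude A = F₀ / √((Cω)²+λ²) = 279 / 77.5 = 3.60 K.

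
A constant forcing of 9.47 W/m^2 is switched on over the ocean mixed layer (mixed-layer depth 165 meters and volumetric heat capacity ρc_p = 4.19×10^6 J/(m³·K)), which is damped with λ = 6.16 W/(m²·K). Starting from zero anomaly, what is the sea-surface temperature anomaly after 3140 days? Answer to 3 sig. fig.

1.40 K

Areal heat capacity C = ρc_p × D = 4.19×10^6 × 165 = 6.91×10^8 J m⁻² K⁻¹.
τ = C / λ = 6.91×10^8 / 6.16 = 1.12×10^8 s.
Equilibrium anomaly ΔT_eq = F / λ = 9.47 / 6.16 = 1.54 K.
t = 3140 days = 2.71×10^8 s, so t/τ = 2.42.
ΔT(t) = ΔT_eq (1 − e^(−t/τ)) = 1.54 × (1 − e^−2.42) = 1.40 K.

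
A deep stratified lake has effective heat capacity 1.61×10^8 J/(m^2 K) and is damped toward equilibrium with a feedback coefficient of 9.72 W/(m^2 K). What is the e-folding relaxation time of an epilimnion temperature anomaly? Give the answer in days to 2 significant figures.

Areal heat capacity C = 1.61×10^8 J/(m^2 K) (given).
Relaxation time τ = C / λ = 1.61×10^8 / 9.72 = 1.66×10^7 s.
In days: 1.66×10^7 s / (86400 s/day) = 192 days.

190 days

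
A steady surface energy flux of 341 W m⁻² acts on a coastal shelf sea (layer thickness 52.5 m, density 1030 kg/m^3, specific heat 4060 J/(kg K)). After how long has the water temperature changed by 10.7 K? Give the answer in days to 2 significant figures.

Areal heat capacity C = ρ c_p D = 1030 × 4060 × 52.5 = 2.20×10^8 J/(m²·K).
Time required: Δt = C ΔT / F = 2.20×10^8 × 10.7 / 341 = 6.89×10^6 s.
In days: 6.89×10^6 s / (86400 s/day) = 79.7 days.

80 days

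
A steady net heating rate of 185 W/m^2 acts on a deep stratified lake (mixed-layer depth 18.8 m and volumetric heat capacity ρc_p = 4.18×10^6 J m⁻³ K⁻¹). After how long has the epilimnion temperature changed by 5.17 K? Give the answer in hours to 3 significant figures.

610 hours

Areal heat capacity C = ρc_p × D = 4.18×10^6 × 18.8 = 7.86×10^7 J/(m²·K).
Time required: Δt = C ΔT / F = 7.86×10^7 × 5.17 / 185 = 2.20×10^6 s.
In hours: 2.20×10^6 s / (3600 s/hour) = 610 hours.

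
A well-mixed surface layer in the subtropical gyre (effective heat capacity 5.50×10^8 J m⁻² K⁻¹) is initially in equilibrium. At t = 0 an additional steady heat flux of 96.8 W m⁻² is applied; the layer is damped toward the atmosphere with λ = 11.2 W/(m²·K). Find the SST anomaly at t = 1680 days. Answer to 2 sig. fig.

Areal heat capacity C = 5.50×10^8 J m⁻² K⁻¹ (given).
τ = C / λ = 5.50×10^8 / 11.2 = 4.91×10^7 s.
Equilibrium anomaly ΔT_eq = F / λ = 96.8 / 11.2 = 8.64 K.
t = 1680 days = 1.45×10^8 s, so t/τ = 2.96.
ΔT(t) = ΔT_eq (1 − e^(−t/τ)) = 8.64 × (1 − e^−2.96) = 8.19 K.

8.2 K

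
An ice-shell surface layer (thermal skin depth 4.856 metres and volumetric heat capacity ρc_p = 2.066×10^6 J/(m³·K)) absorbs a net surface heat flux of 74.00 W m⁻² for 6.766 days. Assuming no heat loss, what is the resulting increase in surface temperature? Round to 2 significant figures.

4.3 K

Areal heat capacity C = ρc_p × D = 2.066×10^6 × 4.856 = 1.00×10^7 J m⁻² K⁻¹.
Net heat input Q = F Δt = 74.00 × (6.766 days × 86400 s/day) = 4.33×10^7 J/m².
ΔT = Q / C = 4.33×10^7 / 1.00×10^7 = 4.31 K.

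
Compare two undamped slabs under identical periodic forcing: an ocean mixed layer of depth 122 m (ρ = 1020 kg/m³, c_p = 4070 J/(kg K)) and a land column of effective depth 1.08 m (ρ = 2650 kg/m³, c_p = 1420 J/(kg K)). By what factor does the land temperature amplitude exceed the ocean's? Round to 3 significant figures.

125

C_ocean = 1020 × 4070 × 122 = 5.06×10^8 J/(m²·K).
C_land = 2650 × 1420 × 1.08 = 4.06×10^6 J/(m²·K).
Undamped amplitude ∝ 1/C, so A_land/A_ocean = C_ocean/C_land = 125.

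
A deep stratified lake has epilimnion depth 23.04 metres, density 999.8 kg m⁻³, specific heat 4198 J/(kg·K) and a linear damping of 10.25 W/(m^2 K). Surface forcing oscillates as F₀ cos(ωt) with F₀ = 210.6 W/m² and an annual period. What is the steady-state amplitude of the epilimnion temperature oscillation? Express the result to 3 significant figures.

9.65 K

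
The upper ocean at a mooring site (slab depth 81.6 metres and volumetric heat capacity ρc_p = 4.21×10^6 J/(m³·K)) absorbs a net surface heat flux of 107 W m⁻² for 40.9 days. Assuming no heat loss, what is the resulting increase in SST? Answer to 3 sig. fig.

1.10 K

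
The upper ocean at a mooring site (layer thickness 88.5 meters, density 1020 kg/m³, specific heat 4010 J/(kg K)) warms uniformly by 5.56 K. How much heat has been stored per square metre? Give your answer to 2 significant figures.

Areal heat capacity C = ρ c_p D = 1020 × 4010 × 88.5 = 3.62×10^8 J/(m^2 K).
ΔQ = C ΔT = 3.62×10^8 × 5.56 = 2.01×10^9 J/m².

2.0×10^9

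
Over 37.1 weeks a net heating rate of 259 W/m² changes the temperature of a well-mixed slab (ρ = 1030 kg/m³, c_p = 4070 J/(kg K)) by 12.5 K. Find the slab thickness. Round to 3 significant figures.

111 m

Heat input Q = F Δt = 259 × 2.24×10^7 s = 5.81×10^9 J/m².
Required areal heat capacity C = Q / ΔT = 4.65×10^8 J/(m²·K).
Depth D = C / (ρ c_p) = 4.65×10^8 / (1030 × 4070) = 111 m.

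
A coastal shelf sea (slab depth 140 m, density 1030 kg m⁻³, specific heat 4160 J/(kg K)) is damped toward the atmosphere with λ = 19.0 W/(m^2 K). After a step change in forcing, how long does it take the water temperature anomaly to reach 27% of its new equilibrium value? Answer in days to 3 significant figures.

115 days

Areal heat capacity C = ρ c_p D = 1030 × 4160 × 140 = 6.00×10^8 J/(m²·K).
τ = C / λ = 6.00×10^8 / 19.0 = 3.16×10^7 s.
Fraction reached: 1 − e^(−t/τ) = 0.27 ⇒ t = −τ ln(1 − 0.27) = τ × 0.315.
t = 9.94×10^6 s = 115 days.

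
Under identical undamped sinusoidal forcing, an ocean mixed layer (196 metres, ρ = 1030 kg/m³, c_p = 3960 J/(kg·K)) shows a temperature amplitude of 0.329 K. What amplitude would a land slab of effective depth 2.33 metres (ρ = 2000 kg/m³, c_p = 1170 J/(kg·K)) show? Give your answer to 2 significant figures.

48 K

C_ocean = 7.99×10^8 J/(m²·K); C_land = 5.45×10^6 J/(m²·K).
A ∝ 1/C ⇒ A_land = A_ocean × C_ocean/C_land = 0.329 × 147 = 48.2 K.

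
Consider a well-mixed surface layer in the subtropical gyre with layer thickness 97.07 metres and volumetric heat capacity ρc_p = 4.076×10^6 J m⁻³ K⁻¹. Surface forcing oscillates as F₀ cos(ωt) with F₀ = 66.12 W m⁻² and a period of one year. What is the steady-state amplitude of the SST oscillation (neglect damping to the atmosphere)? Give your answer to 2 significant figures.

0.84 K

Areal heat capacity C = ρc_p × D = 4.076×10^6 × 97.07 = 3.96×10^8 J m⁻² K⁻¹.
Angular frequency ω = 2π / T = 2π / 3.15×10^7 s = 1.99×10^-7 s⁻¹.
Cω = 3.96×10^8 × 1.99×10^-7 = 78.8 W/(m²·K).
Amplitude A = F₀ / (Cω) = 66.12 / 78.8 = 0.839 K.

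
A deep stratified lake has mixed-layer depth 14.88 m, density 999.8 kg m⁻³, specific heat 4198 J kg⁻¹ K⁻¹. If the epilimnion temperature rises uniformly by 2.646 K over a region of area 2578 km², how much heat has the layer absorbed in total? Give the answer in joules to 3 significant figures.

4.26×10^17 J

Areal heat capacity C = ρ c_p D = 999.8 × 4198 × 14.88 = 6.25×10^7 J/(m^2 K).
Heat per unit area: q = C ΔT = 6.25×10^7 × 2.646 = 1.65×10^8 J/m².
Total heat: Q = q × A = 1.65×10^8 × (2578 × 10⁶ m²) = 4.26×10^17 J.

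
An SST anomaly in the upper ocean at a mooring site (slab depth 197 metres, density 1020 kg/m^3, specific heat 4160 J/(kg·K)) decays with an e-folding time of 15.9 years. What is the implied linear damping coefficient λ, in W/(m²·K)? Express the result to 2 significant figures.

1.7

Areal heat capacity C = ρ c_p D = 1020 × 4160 × 197 = 8.36×10^8 J/(m^2 K).
τ = 15.9 years = 5.02×10^8 s.
λ = C / τ = 8.36×10^8 / 5.02×10^8 = 1.67 W/(m²·K).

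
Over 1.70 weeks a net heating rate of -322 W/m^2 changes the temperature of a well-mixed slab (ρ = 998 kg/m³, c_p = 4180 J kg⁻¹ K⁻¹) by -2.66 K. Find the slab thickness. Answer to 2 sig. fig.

Heat input Q = F Δt = -322 × 1.03×10^6 s = -3.31×10^8 J/m².
Required areal heat capacity C = Q / ΔT = 1.24×10^8 J/(m²·K).
Depth D = C / (ρ c_p) = 1.24×10^8 / (998 × 4180) = 29.8 m.

30 m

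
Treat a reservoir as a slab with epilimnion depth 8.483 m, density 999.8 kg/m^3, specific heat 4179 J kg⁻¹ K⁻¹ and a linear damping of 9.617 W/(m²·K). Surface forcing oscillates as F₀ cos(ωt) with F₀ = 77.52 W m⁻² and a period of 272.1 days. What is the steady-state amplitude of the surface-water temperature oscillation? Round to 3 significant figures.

Areal heat capacity C = ρ c_p D = 999.8 × 4179 × 8.483 = 3.54×10^7 J/(m^2 K).
Angular frequency ω = 2π / T = 2π / 2.35×10^7 s = 2.67×10^-7 s⁻¹.
√((Cω)² + λ²) = √((9.47)² + 9.617²) = 13.5 W/(m²·K).
Amplitude A = F₀ / √((Cω)²+λ²) = 77.52 / 13.5 = 5.74 K.

5.74 K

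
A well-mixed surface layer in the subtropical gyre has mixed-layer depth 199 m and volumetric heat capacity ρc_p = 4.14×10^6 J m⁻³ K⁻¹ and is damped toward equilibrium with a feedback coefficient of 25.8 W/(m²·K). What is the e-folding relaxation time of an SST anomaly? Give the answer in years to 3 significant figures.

1.01 years

Areal heat capacity C = ρc_p × D = 4.14×10^6 × 199 = 8.24×10^8 J/(m²·K).
Relaxation time τ = C / λ = 8.24×10^8 / 25.8 = 3.19×10^7 s.
In years: 3.19×10^7 s / (3.156×10^7 s/year) = 1.01 years.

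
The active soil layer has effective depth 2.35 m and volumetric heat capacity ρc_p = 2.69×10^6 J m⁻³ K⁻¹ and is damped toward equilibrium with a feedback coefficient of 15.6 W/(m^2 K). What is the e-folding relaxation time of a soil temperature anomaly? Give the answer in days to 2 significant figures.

4.7 days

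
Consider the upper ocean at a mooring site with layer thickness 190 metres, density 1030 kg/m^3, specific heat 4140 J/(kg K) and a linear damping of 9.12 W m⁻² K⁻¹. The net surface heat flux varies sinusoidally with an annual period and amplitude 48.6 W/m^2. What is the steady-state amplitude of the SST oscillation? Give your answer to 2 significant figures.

0.30 K

Areal heat capacity C = ρ c_p D = 1030 × 4140 × 190 = 8.10×10^8 J/(m^2 K).
Angular frequency ω = 2π / T = 2π / 3.15×10^7 s = 1.99×10^-7 s⁻¹.
√((Cω)² + λ²) = √((161)² + 9.12²) = 162 W/(m²·K).
Amplitude A = F₀ / √((Cω)²+λ²) = 48.6 / 162 = 0.301 K.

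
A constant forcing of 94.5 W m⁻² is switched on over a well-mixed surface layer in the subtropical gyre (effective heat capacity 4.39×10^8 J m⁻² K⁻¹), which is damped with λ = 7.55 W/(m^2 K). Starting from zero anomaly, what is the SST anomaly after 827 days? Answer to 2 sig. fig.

Areal heat capacity C = 4.39×10^8 J m⁻² K⁻¹ (given).
τ = C / λ = 4.39×10^8 / 7.55 = 5.81×10^7 s.
Equilibrium anomaly ΔT_eq = F / λ = 94.5 / 7.55 = 12.5 K.
t = 827 days = 7.15×10^7 s, so t/τ = 1.23.
ΔT(t) = ΔT_eq (1 − e^(−t/τ)) = 12.5 × (1 − e^−1.23) = 8.85 K.

8.9 K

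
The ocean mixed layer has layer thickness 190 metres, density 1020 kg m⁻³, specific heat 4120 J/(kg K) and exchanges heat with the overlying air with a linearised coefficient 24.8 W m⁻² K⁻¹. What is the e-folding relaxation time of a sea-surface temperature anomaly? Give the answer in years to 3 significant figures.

1.02 years

Areal heat capacity C = ρ c_p D = 1020 × 4120 × 190 = 7.98×10^8 J/(m^2 K).
Relaxation time τ = C / λ = 7.98×10^8 / 24.8 = 3.22×10^7 s.
In years: 3.22×10^7 s / (3.156×10^7 s/year) = 1.02 years.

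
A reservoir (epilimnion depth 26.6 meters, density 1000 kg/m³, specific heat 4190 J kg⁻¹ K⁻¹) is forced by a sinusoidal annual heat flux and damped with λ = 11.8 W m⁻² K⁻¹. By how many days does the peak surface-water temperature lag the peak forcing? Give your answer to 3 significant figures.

Areal heat capacity C = ρ c_p D = 1000 × 4190 × 26.6 = 1.11×10^8 J/(m^2 K).
ω = 2π / 3.15×10^7 s = 1.99×10^-7 s⁻¹.
Phase lag φ = arctan(Cω/λ) = arctan(22.2/11.8) = 1.08 rad.
Time lag = φ / ω = 1.08 / 1.99×10^-7 = 5.43×10^6 s = 62.9 days.

62.9 days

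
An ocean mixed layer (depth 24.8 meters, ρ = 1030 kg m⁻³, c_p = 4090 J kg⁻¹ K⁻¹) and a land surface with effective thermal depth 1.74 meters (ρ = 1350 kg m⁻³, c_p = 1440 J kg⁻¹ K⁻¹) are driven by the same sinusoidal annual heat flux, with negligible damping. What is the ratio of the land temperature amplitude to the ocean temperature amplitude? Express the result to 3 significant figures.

30.9

C_ocean = 1030 × 4090 × 24.8 = 1.04×10^8 J/(m²·K).
C_land = 1350 × 1440 × 1.74 = 3.38×10^6 J/(m²·K).
Undamped amplitude ∝ 1/C, so A_land/A_ocean = C_ocean/C_land = 30.9.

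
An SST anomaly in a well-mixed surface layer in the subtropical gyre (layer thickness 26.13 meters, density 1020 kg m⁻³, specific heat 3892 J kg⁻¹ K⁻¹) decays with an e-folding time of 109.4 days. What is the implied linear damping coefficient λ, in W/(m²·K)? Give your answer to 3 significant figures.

Areal heat capacity C = ρ c_p D = 1020 × 3892 × 26.13 = 1.04×10^8 J/(m^2 K).
τ = 109.4 days = 9.45×10^6 s.
λ = C / τ = 1.04×10^8 / 9.45×10^6 = 11.0 W/(m²·K).

11.0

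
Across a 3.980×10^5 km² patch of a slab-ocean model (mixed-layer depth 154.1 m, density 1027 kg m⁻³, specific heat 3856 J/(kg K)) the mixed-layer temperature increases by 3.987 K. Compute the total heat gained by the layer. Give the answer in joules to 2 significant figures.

9.7×10^20 J

Areal heat capacity C = ρ c_p D = 1027 × 3856 × 154.1 = 6.10×10^8 J/(m²·K).
Heat per unit area: q = C ΔT = 6.10×10^8 × 3.987 = 2.43×10^9 J/m².
Total heat: Q = q × A = 2.43×10^9 × (3.980×10^5 × 10⁶ m²) = 9.68×10^20 J.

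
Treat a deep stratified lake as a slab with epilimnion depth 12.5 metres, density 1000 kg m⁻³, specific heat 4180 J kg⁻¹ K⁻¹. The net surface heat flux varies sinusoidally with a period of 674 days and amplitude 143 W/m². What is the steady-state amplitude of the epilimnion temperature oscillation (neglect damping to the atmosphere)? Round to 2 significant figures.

Areal heat capacity C = ρ c_p D = 1000 × 4180 × 12.5 = 5.22×10^7 J/(m²·K).
Angular frequency ω = 2π / T = 2π / 5.82×10^7 s = 1.08×10^-7 s⁻¹.
Cω = 5.22×10^7 × 1.08×10^-7 = 5.64 W/(m²·K).
Amplitude A = F₀ / (Cω) = 143 / 5.64 = 25.4 K.

25 K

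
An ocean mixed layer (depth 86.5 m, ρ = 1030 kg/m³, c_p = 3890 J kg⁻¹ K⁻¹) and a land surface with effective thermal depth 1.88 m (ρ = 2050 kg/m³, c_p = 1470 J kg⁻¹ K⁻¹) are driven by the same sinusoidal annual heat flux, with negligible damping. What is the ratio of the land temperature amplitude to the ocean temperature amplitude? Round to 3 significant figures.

C_ocean = 1030 × 3890 × 86.5 = 3.47×10^8 J/(m²·K).
C_land = 2050 × 1470 × 1.88 = 5.67×10^6 J/(m²·K).
Undamped amplitude ∝ 1/C, so A_land/A_ocean = C_ocean/C_land = 61.2.

61.2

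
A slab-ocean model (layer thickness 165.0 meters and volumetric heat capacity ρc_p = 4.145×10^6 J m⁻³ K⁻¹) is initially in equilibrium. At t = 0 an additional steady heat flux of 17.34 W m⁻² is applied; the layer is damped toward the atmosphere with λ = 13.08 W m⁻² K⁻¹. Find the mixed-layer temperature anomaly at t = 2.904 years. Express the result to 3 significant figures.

1.10 K

Areal heat capacity C = ρc_p × D = 4.145×10^6 × 165.0 = 6.84×10^8 J/(m²·K).
τ = C / λ = 6.84×10^8 / 13.08 = 5.23×10^7 s.
Equilibrium anomaly ΔT_eq = F / λ = 17.34 / 13.08 = 1.33 K.
t = 2.904 years = 9.16×10^7 s, so t/τ = 1.75.
ΔT(t) = ΔT_eq (1 − e^(−t/τ)) = 1.33 × (1 − e^−1.75) = 1.10 K.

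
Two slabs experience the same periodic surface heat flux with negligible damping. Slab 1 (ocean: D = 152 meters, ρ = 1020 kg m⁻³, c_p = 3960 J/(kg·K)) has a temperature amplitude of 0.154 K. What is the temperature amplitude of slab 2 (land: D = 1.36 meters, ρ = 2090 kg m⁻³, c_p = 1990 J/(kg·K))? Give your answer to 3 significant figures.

16.7 K

C_ocean = 6.14×10^8 J/(m²·K); C_land = 5.66×10^6 J/(m²·K).
A ∝ 1/C ⇒ A_land = A_ocean × C_ocean/C_land = 0.154 × 109 = 16.7 K.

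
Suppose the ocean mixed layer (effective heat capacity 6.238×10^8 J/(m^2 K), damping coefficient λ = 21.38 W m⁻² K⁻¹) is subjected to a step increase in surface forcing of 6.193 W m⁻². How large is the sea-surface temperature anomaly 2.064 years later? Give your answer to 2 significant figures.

0.26 K

Areal heat capacity C = 6.238×10^8 J/(m^2 K) (given).
τ = C / λ = 6.24×10^8 / 21.38 = 2.92×10^7 s.
Equilibrium anomaly ΔT_eq = F / λ = 6.193 / 21.38 = 0.290 K.
t = 2.064 years = 6.51×10^7 s, so t/τ = 2.23.
ΔT(t) = ΔT_eq (1 − e^(−t/τ)) = 0.290 × (1 − e^−2.23) = 0.259 K.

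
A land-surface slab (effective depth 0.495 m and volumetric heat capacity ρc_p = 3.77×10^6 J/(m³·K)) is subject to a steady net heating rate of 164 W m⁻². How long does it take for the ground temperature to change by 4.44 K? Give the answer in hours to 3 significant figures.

14.0 hours

Areal heat capacity C = ρc_p × D = 3.77×10^6 × 0.495 = 1.87×10^6 J/(m²·K).
Time required: Δt = C ΔT / F = 1.87×10^6 × 4.44 / 164 = 50500 s.
In hours: 50500 s / (3600 s/hour) = 14.0 hours.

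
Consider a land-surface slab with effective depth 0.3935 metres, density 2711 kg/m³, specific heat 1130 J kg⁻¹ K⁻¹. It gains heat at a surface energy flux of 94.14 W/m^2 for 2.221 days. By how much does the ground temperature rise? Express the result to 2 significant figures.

Areal heat capacity C = ρ c_p D = 2711 × 1130 × 0.3935 = 1.21×10^6 J/(m^2 K).
Net heat input Q = F Δt = 94.14 × (2.221 days × 86400 s/day) = 1.81×10^7 J/m².
ΔT = Q / C = 1.81×10^7 / 1.21×10^6 = 15.0 K.

15 K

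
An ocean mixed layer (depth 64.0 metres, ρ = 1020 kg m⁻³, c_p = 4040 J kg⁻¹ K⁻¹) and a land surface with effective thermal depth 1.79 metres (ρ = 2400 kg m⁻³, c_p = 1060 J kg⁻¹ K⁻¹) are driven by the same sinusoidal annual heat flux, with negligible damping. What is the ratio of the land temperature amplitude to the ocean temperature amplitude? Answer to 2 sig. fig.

58

C_ocean = 1020 × 4040 × 64.0 = 2.64×10^8 J/(m²·K).
C_land = 2400 × 1060 × 1.79 = 4.55×10^6 J/(m²·K).
Undamped amplitude ∝ 1/C, so A_land/A_ocean = C_ocean/C_land = 57.9.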